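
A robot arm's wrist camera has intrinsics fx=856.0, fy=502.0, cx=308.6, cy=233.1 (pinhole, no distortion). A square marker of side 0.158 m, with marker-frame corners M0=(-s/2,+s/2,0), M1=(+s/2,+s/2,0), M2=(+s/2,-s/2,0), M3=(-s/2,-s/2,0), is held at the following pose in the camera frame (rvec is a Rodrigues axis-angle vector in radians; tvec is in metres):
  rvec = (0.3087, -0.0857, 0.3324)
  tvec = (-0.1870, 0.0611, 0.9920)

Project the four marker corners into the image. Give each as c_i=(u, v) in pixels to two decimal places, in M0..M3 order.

Intrinsics K: fx=856.0, fy=502.0, cx=308.6, cy=233.1
Marker side s = 0.158 m; corners in marker frame (Z=0):
  M0 = (-0.0790, +0.0790, 0)
  M1 = (+0.0790, +0.0790, 0)
  M2 = (+0.0790, -0.0790, 0)
  M3 = (-0.0790, -0.0790, 0)
rvec = (0.3087, -0.0857, 0.3324), |rvec| = θ = 0.46166 rad = 26.451°
Rodrigues: sinθ=0.44543, 1−cosθ=0.10469; R = I + sinθ·[k]× + (1−cosθ)·[k]×²:
    [+0.94212 -0.33371 -0.03229]
    [+0.30772 +0.89892 -0.31184]
    [+0.13309 +0.28386 +0.94958]
t = (-0.1870, 0.0611, 0.9920) m
M0: Pc = R·M0+t = (-0.28779, +0.10780, +1.00391); u = 856.0·(-0.28779)/1.00391 + 308.6 = 63.2107, v = 502.0·(+0.10780)/1.00391 + 233.1 = 287.0071
M1: Pc = R·M1+t = (-0.13894, +0.15642, +1.02494); u = 856.0·(-0.13894)/1.02494 + 308.6 = 192.5649, v = 502.0·(+0.15642)/1.02494 + 233.1 = 309.7146
M2: Pc = R·M2+t = (-0.08621, +0.01440, +0.98009); u = 856.0·(-0.08621)/0.98009 + 308.6 = 233.3058, v = 502.0·(+0.01440)/0.98009 + 233.1 = 240.4733
M3: Pc = R·M3+t = (-0.23506, -0.03422, +0.95906); u = 856.0·(-0.23506)/0.95906 + 308.6 = 98.7958, v = 502.0·(-0.03422)/0.95906 + 233.1 = 215.1857

c0=(63.21, 287.01) c1=(192.56, 309.71) c2=(233.31, 240.47) c3=(98.80, 215.19)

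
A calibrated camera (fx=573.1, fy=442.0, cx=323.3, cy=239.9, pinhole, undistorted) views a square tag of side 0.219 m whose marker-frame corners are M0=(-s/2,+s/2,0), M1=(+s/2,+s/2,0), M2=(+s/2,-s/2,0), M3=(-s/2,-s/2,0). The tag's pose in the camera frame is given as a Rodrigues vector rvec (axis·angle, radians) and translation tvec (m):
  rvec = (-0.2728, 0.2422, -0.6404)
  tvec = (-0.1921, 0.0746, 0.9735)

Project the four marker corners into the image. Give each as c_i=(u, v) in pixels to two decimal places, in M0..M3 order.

c0=(193.08, 344.77) c1=(294.35, 283.64) c2=(226.64, 205.67) c3=(134.36, 264.87)

Intrinsics K: fx=573.1, fy=442.0, cx=323.3, cy=239.9
Marker side s = 0.219 m; corners in marker frame (Z=0):
  M0 = (-0.1095, +0.1095, 0)
  M1 = (+0.1095, +0.1095, 0)
  M2 = (+0.1095, -0.1095, 0)
  M3 = (-0.1095, -0.1095, 0)
rvec = (-0.2728, 0.2422, -0.6404), |rvec| = θ = 0.73702 rad = 42.228°
Rodrigues: sinθ=0.67208, 1−cosθ=0.25952; R = I + sinθ·[k]× + (1−cosθ)·[k]×²:
    [+0.77603 +0.55241 +0.30433]
    [-0.61555 +0.76850 +0.17466]
    [-0.13739 -0.32287 +0.93642]
t = (-0.1921, 0.0746, 0.9735) m
M0: Pc = R·M0+t = (-0.21659, +0.22615, +0.95319); u = 573.1·(-0.21659)/0.95319 + 323.3 = 193.0785, v = 442.0·(+0.22615)/0.95319 + 239.9 = 344.7686
M1: Pc = R·M1+t = (-0.04664, +0.09135, +0.92310); u = 573.1·(-0.04664)/0.92310 + 323.3 = 294.3467, v = 442.0·(+0.09135)/0.92310 + 239.9 = 283.6398
M2: Pc = R·M2+t = (-0.16761, -0.07695, +0.99381); u = 573.1·(-0.16761)/0.99381 + 323.3 = 226.6425, v = 442.0·(-0.07695)/0.99381 + 239.9 = 205.6748
M3: Pc = R·M3+t = (-0.33756, +0.05785, +1.02390); u = 573.1·(-0.33756)/1.02390 + 323.3 = 134.3573, v = 442.0·(+0.05785)/1.02390 + 239.9 = 264.8733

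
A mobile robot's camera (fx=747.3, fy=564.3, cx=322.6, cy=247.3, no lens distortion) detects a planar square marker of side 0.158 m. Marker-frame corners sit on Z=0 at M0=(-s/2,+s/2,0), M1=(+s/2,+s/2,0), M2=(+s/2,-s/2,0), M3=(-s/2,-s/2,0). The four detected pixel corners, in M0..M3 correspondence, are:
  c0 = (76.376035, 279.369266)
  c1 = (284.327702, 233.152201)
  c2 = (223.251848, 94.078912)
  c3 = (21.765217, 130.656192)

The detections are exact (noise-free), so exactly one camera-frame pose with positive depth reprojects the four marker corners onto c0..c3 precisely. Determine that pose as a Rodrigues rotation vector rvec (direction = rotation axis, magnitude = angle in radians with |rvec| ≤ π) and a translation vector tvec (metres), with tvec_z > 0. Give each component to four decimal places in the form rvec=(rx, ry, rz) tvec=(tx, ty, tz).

Intrinsics K: fx=747.3, fy=564.3, cx=322.6, cy=247.3
Marker side s = 0.158 m; corners in marker frame (Z=0):
  M0 = (-0.0790, +0.0790, 0)
  M1 = (+0.0790, +0.0790, 0)
  M2 = (+0.0790, -0.0790, 0)
  M3 = (-0.0790, -0.0790, 0)
Detected image corners:
  c0 = (76.376035, 279.369266) px
  c1 = (284.327702, 233.152201) px
  c2 = (223.251848, 94.078912) px
  c3 = (21.765217, 130.656192) px
Planar DLT: solve 8×8 A·h = b for H (H[2,2]=1):
  H  [+1346.54014 +321.87552 +153.49559]
  H  [-198.82179 +855.40819 +182.07952]
  H  [+0.33895 -0.29564 +1.00000]
B = K⁻¹H; ‖b₁‖=1.762561, ‖b₂‖=1.762561; λ = 2/(‖b₁‖+‖b₂‖) = 0.567356, sign → tz>0 ⇒ λ=+0.567356
r₁ = λ·B[:,0] = (+0.93929,-0.28417,+0.19231); r₂ = λ·B[:,1] = (+0.31678,+0.93355,-0.16774)
r₃ = r₁×r₂ = (-0.13186,+0.21847,+0.96689); SVD([r₁ r₂ r₃]) → R = UVᵀ:
  R  [+0.93929 +0.31678 -0.13186]
  R  [-0.28417 +0.93355 +0.21847]
  R  [+0.19231 -0.16774 +0.96689]
t = (-0.12839, -0.06557, +0.56736) m
tr R = 2.839733; θ = arccos((tr R − 1)/2) = 0.403057 rad = 23.093°
axis k = ((R−Rᵀ)₃₂, (R−Rᵀ)₁₃, (R−Rᵀ)₂₁) / (2 sinθ) = (-0.492318, -0.413231, -0.766070)
rvec = θ·k = (-0.198432, -0.166556, -0.308770)

rvec=(-0.1984, -0.1666, -0.3088) tvec=(-0.1284, -0.0656, 0.5674)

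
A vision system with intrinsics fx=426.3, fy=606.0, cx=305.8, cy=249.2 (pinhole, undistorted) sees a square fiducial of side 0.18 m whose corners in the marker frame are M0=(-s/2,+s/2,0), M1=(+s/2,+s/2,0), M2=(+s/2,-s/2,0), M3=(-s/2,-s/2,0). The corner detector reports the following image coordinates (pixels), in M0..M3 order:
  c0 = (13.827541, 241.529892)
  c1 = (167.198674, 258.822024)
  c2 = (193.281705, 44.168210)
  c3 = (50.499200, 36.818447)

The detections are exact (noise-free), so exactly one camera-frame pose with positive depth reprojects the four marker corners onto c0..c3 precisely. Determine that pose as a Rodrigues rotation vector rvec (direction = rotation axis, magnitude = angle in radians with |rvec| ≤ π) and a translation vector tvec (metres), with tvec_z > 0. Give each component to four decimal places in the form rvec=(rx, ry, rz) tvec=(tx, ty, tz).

Intrinsics K: fx=426.3, fy=606.0, cx=305.8, cy=249.2
Marker side s = 0.18 m; corners in marker frame (Z=0):
  M0 = (-0.0900, +0.0900, 0)
  M1 = (+0.0900, +0.0900, 0)
  M2 = (+0.0900, -0.0900, 0)
  M3 = (-0.0900, -0.0900, 0)
Detected image corners:
  c0 = (13.827541, 241.529892) px
  c1 = (167.198674, 258.822024) px
  c2 = (193.281705, 44.168210) px
  c3 = (50.499200, 36.818447) px
Planar DLT: solve 8×8 A·h = b for H (H[2,2]=1):
  H  [+796.28095 -222.47287 +105.25357]
  H  [+32.87447 +1099.27509 +140.98057]
  H  [-0.23713 -0.44751 +1.00000]
B = K⁻¹H; ‖b₁‖=2.057343, ‖b₂‖=2.057343; λ = 2/(‖b₁‖+‖b₂‖) = 0.486064, sign → tz>0 ⇒ λ=+0.486064
r₁ = λ·B[:,0] = (+0.99059,+0.07377,-0.11526); r₂ = λ·B[:,1] = (-0.09763,+0.97116,-0.21752)
r₃ = r₁×r₂ = (+0.09589,+0.22673,+0.96923); SVD([r₁ r₂ r₃]) → R = UVᵀ:
  R  [+0.99059 -0.09763 +0.09589]
  R  [+0.07377 +0.97116 +0.22673]
  R  [-0.11526 -0.21752 +0.96923]
t = (-0.22866, -0.08680, +0.48606) m
tr R = 2.930981; θ = arccos((tr R − 1)/2) = 0.263476 rad = 15.096°
axis k = ((R−Rᵀ)₃₂, (R−Rᵀ)₁₃, (R−Rᵀ)₂₁) / (2 sinθ) = (-0.852879, +0.405373, +0.329046)
rvec = θ·k = (-0.224713, +0.106806, +0.086696)

rvec=(-0.2247, 0.1068, 0.0867) tvec=(-0.2287, -0.0868, 0.4861)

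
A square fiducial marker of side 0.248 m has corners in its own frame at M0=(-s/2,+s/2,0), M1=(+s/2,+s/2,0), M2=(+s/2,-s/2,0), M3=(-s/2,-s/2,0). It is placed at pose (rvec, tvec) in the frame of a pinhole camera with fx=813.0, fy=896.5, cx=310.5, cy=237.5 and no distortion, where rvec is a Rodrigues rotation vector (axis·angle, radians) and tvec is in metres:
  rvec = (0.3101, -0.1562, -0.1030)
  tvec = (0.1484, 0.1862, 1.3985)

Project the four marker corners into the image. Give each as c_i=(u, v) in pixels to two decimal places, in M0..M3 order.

Intrinsics K: fx=813.0, fy=896.5, cx=310.5, cy=237.5
Marker side s = 0.248 m; corners in marker frame (Z=0):
  M0 = (-0.1240, +0.1240, 0)
  M1 = (+0.1240, +0.1240, 0)
  M2 = (+0.1240, -0.1240, 0)
  M3 = (-0.1240, -0.1240, 0)
rvec = (0.3101, -0.1562, -0.1030), |rvec| = θ = 0.36217 rad = 20.751°
Rodrigues: sinθ=0.35431, 1−cosθ=0.06487; R = I + sinθ·[k]× + (1−cosθ)·[k]×²:
    [+0.98269 +0.07681 -0.16860]
    [-0.12472 +0.94720 -0.29541]
    [+0.13701 +0.31132 +0.94038]
t = (0.1484, 0.1862, 1.3985) m
M0: Pc = R·M0+t = (+0.03607, +0.31912, +1.42011); u = 813.0·(+0.03607)/1.42011 + 310.5 = 331.1503, v = 896.5·(+0.31912)/1.42011 + 237.5 = 438.9546
M1: Pc = R·M1+t = (+0.27978, +0.28819, +1.45409); u = 813.0·(+0.27978)/1.45409 + 310.5 = 466.9267, v = 896.5·(+0.28819)/1.45409 + 237.5 = 415.1776
M2: Pc = R·M2+t = (+0.26073, +0.05328, +1.37689); u = 813.0·(+0.26073)/1.37689 + 310.5 = 464.4508, v = 896.5·(+0.05328)/1.37689 + 237.5 = 272.1927
M3: Pc = R·M3+t = (+0.01702, +0.08421, +1.34291); u = 813.0·(+0.01702)/1.34291 + 310.5 = 320.8056, v = 896.5·(+0.08421)/1.34291 + 237.5 = 293.7189

c0=(331.15, 438.95) c1=(466.93, 415.18) c2=(464.45, 272.19) c3=(320.81, 293.72)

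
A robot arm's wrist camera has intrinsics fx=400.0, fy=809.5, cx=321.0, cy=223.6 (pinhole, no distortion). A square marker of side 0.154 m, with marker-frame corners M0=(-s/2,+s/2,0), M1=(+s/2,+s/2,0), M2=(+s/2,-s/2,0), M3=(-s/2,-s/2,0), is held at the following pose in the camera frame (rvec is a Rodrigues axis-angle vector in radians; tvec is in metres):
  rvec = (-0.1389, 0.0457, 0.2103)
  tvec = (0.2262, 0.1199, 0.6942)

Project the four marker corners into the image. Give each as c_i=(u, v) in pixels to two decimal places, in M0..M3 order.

Intrinsics K: fx=400.0, fy=809.5, cx=321.0, cy=223.6
Marker side s = 0.154 m; corners in marker frame (Z=0):
  M0 = (-0.0770, +0.0770, 0)
  M1 = (+0.0770, +0.0770, 0)
  M2 = (+0.0770, -0.0770, 0)
  M3 = (-0.0770, -0.0770, 0)
rvec = (-0.1389, 0.0457, 0.2103), |rvec| = θ = 0.25614 rad = 14.676°
Rodrigues: sinθ=0.25335, 1−cosθ=0.03262; R = I + sinθ·[k]× + (1−cosθ)·[k]×²:
    [+0.97697 -0.21116 +0.03068]
    [+0.20485 +0.96841 +0.14217]
    [-0.05973 -0.13261 +0.98937]
t = (0.2262, 0.1199, 0.6942) m
M0: Pc = R·M0+t = (+0.13471, +0.17869, +0.68859); u = 400.0·(+0.13471)/0.68859 + 321.0 = 399.2550, v = 809.5·(+0.17869)/0.68859 + 223.6 = 433.6719
M1: Pc = R·M1+t = (+0.28517, +0.21024, +0.67939); u = 400.0·(+0.28517)/0.67939 + 321.0 = 488.8958, v = 809.5·(+0.21024)/0.67939 + 223.6 = 474.1047
M2: Pc = R·M2+t = (+0.31769, +0.06111, +0.69981); u = 400.0·(+0.31769)/0.69981 + 321.0 = 502.5839, v = 809.5·(+0.06111)/0.69981 + 223.6 = 294.2834
M3: Pc = R·M3+t = (+0.16723, +0.02956, +0.70901); u = 400.0·(+0.16723)/0.70901 + 321.0 = 415.3474, v = 809.5·(+0.02956)/0.70901 + 223.6 = 257.3480

c0=(399.26, 433.67) c1=(488.90, 474.10) c2=(502.58, 294.28) c3=(415.35, 257.35)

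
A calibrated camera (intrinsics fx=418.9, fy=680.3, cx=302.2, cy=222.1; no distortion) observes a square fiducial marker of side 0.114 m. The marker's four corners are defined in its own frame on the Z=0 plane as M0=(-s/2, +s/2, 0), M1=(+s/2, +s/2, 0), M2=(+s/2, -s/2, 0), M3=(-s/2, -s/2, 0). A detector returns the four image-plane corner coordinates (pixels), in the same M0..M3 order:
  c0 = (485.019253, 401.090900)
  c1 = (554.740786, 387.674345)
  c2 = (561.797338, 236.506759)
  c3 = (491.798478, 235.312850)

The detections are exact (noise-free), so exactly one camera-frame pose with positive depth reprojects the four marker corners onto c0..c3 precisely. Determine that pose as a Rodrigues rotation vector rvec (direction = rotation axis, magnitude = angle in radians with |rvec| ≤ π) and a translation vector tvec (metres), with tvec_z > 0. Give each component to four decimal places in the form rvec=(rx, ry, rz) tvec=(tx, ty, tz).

Intrinsics K: fx=418.9, fy=680.3, cx=302.2, cy=222.1
Marker side s = 0.114 m; corners in marker frame (Z=0):
  M0 = (-0.0570, +0.0570, 0)
  M1 = (+0.0570, +0.0570, 0)
  M2 = (+0.0570, -0.0570, 0)
  M3 = (-0.0570, -0.0570, 0)
Detected image corners:
  c0 = (485.019253, 401.090900) px
  c1 = (554.740786, 387.674345) px
  c2 = (561.797338, 236.506759) px
  c3 = (491.798478, 235.312850) px
Planar DLT: solve 8×8 A·h = b for H (H[2,2]=1):
  H  [+1038.36940 -0.37391 +524.93528]
  H  [+202.24111 +1423.49345 +315.52554]
  H  [+0.81318 +0.11535 +1.00000]
B = K⁻¹H; ‖b₁‖=2.059745, ‖b₂‖=2.059745; λ = 2/(‖b₁‖+‖b₂‖) = 0.485497, sign → tz>0 ⇒ λ=+0.485497
r₁ = λ·B[:,0] = (+0.91864,+0.01544,+0.39480); r₂ = λ·B[:,1] = (-0.04083,+0.99760,+0.05600)
r₃ = r₁×r₂ = (-0.39298,-0.06757,+0.91706); SVD([r₁ r₂ r₃]) → R = UVᵀ:
  R  [+0.91864 -0.04083 -0.39298]
  R  [+0.01544 +0.99760 -0.06757]
  R  [+0.39480 +0.05600 +0.91706]
t = (+0.25815, +0.06667, +0.48550) m
tr R = 2.833295; θ = arccos((tr R − 1)/2) = 0.411186 rad = 23.559°
axis k = ((R−Rᵀ)₃₂, (R−Rᵀ)₁₃, (R−Rᵀ)₂₁) / (2 sinθ) = (+0.154575, -0.985470, +0.070393)
rvec = θ·k = (+0.063559, -0.405212, +0.028945)

rvec=(0.0636, -0.4052, 0.0289) tvec=(0.2581, 0.0667, 0.4855)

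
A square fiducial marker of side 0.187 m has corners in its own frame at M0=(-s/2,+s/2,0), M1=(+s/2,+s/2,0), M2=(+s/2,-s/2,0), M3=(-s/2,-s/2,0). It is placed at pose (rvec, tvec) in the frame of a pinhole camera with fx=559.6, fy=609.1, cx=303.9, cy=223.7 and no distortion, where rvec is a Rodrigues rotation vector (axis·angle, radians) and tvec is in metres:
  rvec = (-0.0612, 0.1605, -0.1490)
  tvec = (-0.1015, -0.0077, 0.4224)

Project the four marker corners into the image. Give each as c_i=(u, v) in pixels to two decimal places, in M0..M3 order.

c0=(70.45, 363.72) c1=(308.26, 330.47) c2=(272.07, 55.89) c3=(43.90, 106.01)

Intrinsics K: fx=559.6, fy=609.1, cx=303.9, cy=223.7
Marker side s = 0.187 m; corners in marker frame (Z=0):
  M0 = (-0.0935, +0.0935, 0)
  M1 = (+0.0935, +0.0935, 0)
  M2 = (+0.0935, -0.0935, 0)
  M3 = (-0.0935, -0.0935, 0)
rvec = (-0.0612, 0.1605, -0.1490), |rvec| = θ = 0.22739 rad = 13.029°
Rodrigues: sinθ=0.22544, 1−cosθ=0.02574; R = I + sinθ·[k]× + (1−cosθ)·[k]×²:
    [+0.97612 +0.14283 +0.16366]
    [-0.15261 +0.98708 +0.04877]
    [-0.15458 -0.07258 +0.98531]
t = (-0.1015, -0.0077, 0.4224) m
M0: Pc = R·M0+t = (-0.17941, +0.09886, +0.43007); u = 559.6·(-0.17941)/0.43007 + 303.9 = 70.4493, v = 609.1·(+0.09886)/0.43007 + 223.7 = 363.7162
M1: Pc = R·M1+t = (+0.00312, +0.07032, +0.40116); u = 559.6·(+0.00312)/0.40116 + 303.9 = 308.2550, v = 609.1·(+0.07032)/0.40116 + 223.7 = 330.4749
M2: Pc = R·M2+t = (-0.02359, -0.11426, +0.41473); u = 559.6·(-0.02359)/0.41473 + 303.9 = 272.0739, v = 609.1·(-0.11426)/0.41473 + 223.7 = 55.8896
M3: Pc = R·M3+t = (-0.20612, -0.08572, +0.44364); u = 559.6·(-0.20612)/0.44364 + 303.9 = 43.9009, v = 609.1·(-0.08572)/0.44364 + 223.7 = 106.0053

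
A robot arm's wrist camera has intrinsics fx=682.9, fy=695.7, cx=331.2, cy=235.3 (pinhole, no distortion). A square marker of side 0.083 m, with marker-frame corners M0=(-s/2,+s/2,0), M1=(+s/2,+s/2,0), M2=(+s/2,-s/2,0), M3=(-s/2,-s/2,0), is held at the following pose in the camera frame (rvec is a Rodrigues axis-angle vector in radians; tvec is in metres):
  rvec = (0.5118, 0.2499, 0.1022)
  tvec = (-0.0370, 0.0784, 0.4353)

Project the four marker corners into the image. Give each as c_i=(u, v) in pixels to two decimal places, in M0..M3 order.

Intrinsics K: fx=682.9, fy=695.7, cx=331.2, cy=235.3
Marker side s = 0.083 m; corners in marker frame (Z=0):
  M0 = (-0.0415, +0.0415, 0)
  M1 = (+0.0415, +0.0415, 0)
  M2 = (+0.0415, -0.0415, 0)
  M3 = (-0.0415, -0.0415, 0)
rvec = (0.5118, 0.2499, 0.1022), |rvec| = θ = 0.57865 rad = 33.154°
Rodrigues: sinθ=0.54689, 1−cosθ=0.16280; R = I + sinθ·[k]× + (1−cosθ)·[k]×²:
    [+0.96456 -0.03441 +0.26162]
    [+0.15878 +0.86757 -0.47130]
    [-0.21075 +0.49613 +0.84228]
t = (-0.0370, 0.0784, 0.4353) m
M0: Pc = R·M0+t = (-0.07846, +0.10781, +0.46464); u = 682.9·(-0.07846)/0.46464 + 331.2 = 215.8875, v = 695.7·(+0.10781)/0.46464 + 235.3 = 396.7313
M1: Pc = R·M1+t = (+0.00160, +0.12099, +0.44714); u = 682.9·(+0.00160)/0.44714 + 331.2 = 333.6456, v = 695.7·(+0.12099)/0.44714 + 235.3 = 423.5506
M2: Pc = R·M2+t = (+0.00446, +0.04899, +0.40596); u = 682.9·(+0.00446)/0.40596 + 331.2 = 338.6975, v = 695.7·(+0.04899)/0.40596 + 235.3 = 319.2459
M3: Pc = R·M3+t = (-0.07560, +0.03581, +0.42346); u = 682.9·(-0.07560)/0.42346 + 331.2 = 209.2794, v = 695.7·(+0.03581)/0.42346 + 235.3 = 294.1272

c0=(215.89, 396.73) c1=(333.65, 423.55) c2=(338.70, 319.25) c3=(209.28, 294.13)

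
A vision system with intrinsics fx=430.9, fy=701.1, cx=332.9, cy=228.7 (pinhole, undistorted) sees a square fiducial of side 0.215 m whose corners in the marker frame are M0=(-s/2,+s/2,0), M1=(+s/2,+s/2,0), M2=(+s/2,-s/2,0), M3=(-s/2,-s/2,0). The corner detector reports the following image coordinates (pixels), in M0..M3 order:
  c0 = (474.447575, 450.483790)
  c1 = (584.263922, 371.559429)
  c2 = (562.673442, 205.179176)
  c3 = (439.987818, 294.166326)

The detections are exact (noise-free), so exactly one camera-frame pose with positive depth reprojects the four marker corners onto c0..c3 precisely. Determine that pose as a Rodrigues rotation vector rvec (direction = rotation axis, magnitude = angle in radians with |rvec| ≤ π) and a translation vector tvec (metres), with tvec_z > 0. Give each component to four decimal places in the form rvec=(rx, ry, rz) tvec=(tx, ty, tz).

rvec=(0.3886, -0.0685, -0.4194) tvec=(0.3119, 0.1112, 0.7341)

Intrinsics K: fx=430.9, fy=701.1, cx=332.9, cy=228.7
Marker side s = 0.215 m; corners in marker frame (Z=0):
  M0 = (-0.1075, +0.1075, 0)
  M1 = (+0.1075, +0.1075, 0)
  M2 = (+0.1075, -0.1075, 0)
  M3 = (-0.1075, -0.1075, 0)
Detected image corners:
  c0 = (474.447575, 450.483790) px
  c1 = (584.263922, 371.559429) px
  c2 = (562.673442, 205.179176) px
  c3 = (439.987818, 294.166326) px
Planar DLT: solve 8×8 A·h = b for H (H[2,2]=1):
  H  [+528.88398 +398.20663 +516.00293]
  H  [-395.68872 +922.07250 +334.94262]
  H  [-0.01969 +0.51964 +1.00000]
B = K⁻¹H; ‖b₁‖=1.362268, ‖b₂‖=1.362268; λ = 2/(‖b₁‖+‖b₂‖) = 0.734070, sign → tz>0 ⇒ λ=+0.734070
r₁ = λ·B[:,0] = (+0.91216,-0.40958,-0.01445); r₂ = λ·B[:,1] = (+0.38368,+0.84100,+0.38145)
r₃ = r₁×r₂ = (-0.14408,-0.35349,+0.92428); SVD([r₁ r₂ r₃]) → R = UVᵀ:
  R  [+0.91216 +0.38368 -0.14408]
  R  [-0.40958 +0.84100 -0.35349]
  R  [-0.01445 +0.38145 +0.92428]
t = (+0.31193, +0.11124, +0.73407) m
tr R = 2.677437; θ = arccos((tr R − 1)/2) = 0.575871 rad = 32.995°
axis k = ((R−Rᵀ)₃₂, (R−Rᵀ)₁₃, (R−Rᵀ)₂₁) / (2 sinθ) = (+0.674800, -0.119020, -0.728340)
rvec = θ·k = (+0.388597, -0.068540, -0.419430)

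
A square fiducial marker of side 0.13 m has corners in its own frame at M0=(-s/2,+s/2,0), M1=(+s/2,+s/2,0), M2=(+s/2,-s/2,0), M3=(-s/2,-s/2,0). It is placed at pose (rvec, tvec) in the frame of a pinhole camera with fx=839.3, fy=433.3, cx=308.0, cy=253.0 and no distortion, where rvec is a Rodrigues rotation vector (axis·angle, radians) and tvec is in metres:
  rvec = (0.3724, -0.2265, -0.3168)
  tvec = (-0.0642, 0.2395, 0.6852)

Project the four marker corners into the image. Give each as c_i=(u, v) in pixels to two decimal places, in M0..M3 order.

Intrinsics K: fx=839.3, fy=433.3, cx=308.0, cy=253.0
Marker side s = 0.13 m; corners in marker frame (Z=0):
  M0 = (-0.0650, +0.0650, 0)
  M1 = (+0.0650, +0.0650, 0)
  M2 = (+0.0650, -0.0650, 0)
  M3 = (-0.0650, -0.0650, 0)
rvec = (0.3724, -0.2265, -0.3168), |rvec| = θ = 0.53884 rad = 30.873°
Rodrigues: sinθ=0.51314, 1−cosθ=0.14169; R = I + sinθ·[k]× + (1−cosθ)·[k]×²:
    [+0.92598 +0.26053 -0.27327]
    [-0.34285 +0.88334 -0.31962]
    [+0.15812 +0.38966 +0.90728]
t = (-0.0642, 0.2395, 0.6852) m
M0: Pc = R·M0+t = (-0.10745, +0.31920, +0.70025); u = 839.3·(-0.10745)/0.70025 + 308.0 = 179.2077, v = 433.3·(+0.31920)/0.70025 + 253.0 = 450.5161
M1: Pc = R·M1+t = (+0.01292, +0.27463, +0.72081); u = 839.3·(+0.01292)/0.72081 + 308.0 = 323.0478, v = 433.3·(+0.27463)/0.72081 + 253.0 = 418.0901
M2: Pc = R·M2+t = (-0.02095, +0.15980, +0.67015); u = 839.3·(-0.02095)/0.67015 + 308.0 = 281.7681, v = 433.3·(+0.15980)/0.67015 + 253.0 = 356.3203
M3: Pc = R·M3+t = (-0.14132, +0.20437, +0.64959); u = 839.3·(-0.14132)/0.64959 + 308.0 = 125.4051, v = 433.3·(+0.20437)/0.64959 + 253.0 = 389.3201

c0=(179.21, 450.52) c1=(323.05, 418.09) c2=(281.77, 356.32) c3=(125.41, 389.32)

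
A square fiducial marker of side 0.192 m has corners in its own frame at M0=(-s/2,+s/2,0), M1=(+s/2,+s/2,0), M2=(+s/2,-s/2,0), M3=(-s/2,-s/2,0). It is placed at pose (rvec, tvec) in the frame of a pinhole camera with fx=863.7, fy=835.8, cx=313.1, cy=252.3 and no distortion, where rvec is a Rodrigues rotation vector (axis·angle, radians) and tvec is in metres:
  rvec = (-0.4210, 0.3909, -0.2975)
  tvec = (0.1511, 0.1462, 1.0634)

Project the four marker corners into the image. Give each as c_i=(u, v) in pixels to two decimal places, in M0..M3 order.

c0=(383.27, 462.64) c1=(535.21, 417.27) c2=(487.02, 274.24) c3=(349.08, 323.51)

Intrinsics K: fx=863.7, fy=835.8, cx=313.1, cy=252.3
Marker side s = 0.192 m; corners in marker frame (Z=0):
  M0 = (-0.0960, +0.0960, 0)
  M1 = (+0.0960, +0.0960, 0)
  M2 = (+0.0960, -0.0960, 0)
  M3 = (-0.0960, -0.0960, 0)
rvec = (-0.4210, 0.3909, -0.2975), |rvec| = θ = 0.64695 rad = 37.068°
Rodrigues: sinθ=0.60276, 1−cosθ=0.20208; R = I + sinθ·[k]× + (1−cosθ)·[k]×²:
    [+0.88350 +0.19772 +0.42467]
    [-0.35663 +0.87170 +0.33609]
    [-0.30373 -0.44839 +0.84065]
t = (0.1511, 0.1462, 1.0634) m
M0: Pc = R·M0+t = (+0.08527, +0.26412, +1.04951); u = 863.7·(+0.08527)/1.04951 + 313.1 = 383.2698, v = 835.8·(+0.26412)/1.04951 + 252.3 = 462.6367
M1: Pc = R·M1+t = (+0.25490, +0.19565, +0.99120); u = 863.7·(+0.25490)/0.99120 + 313.1 = 535.2097, v = 835.8·(+0.19565)/0.99120 + 252.3 = 417.2734
M2: Pc = R·M2+t = (+0.21693, +0.02828, +1.07729); u = 863.7·(+0.21693)/1.07729 + 313.1 = 487.0239, v = 835.8·(+0.02828)/1.07729 + 252.3 = 274.2411
M3: Pc = R·M3+t = (+0.04730, +0.09675, +1.13560); u = 863.7·(+0.04730)/1.13560 + 313.1 = 349.0771, v = 835.8·(+0.09675)/1.13560 + 252.3 = 323.5104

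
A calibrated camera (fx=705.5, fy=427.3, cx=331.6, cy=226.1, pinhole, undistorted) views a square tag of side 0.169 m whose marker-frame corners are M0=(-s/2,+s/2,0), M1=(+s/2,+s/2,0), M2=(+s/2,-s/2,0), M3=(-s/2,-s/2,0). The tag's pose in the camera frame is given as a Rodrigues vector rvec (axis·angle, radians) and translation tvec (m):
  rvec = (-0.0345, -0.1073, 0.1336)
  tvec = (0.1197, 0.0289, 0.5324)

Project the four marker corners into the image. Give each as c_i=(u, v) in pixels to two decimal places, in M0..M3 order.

Intrinsics K: fx=705.5, fy=427.3, cx=331.6, cy=226.1
Marker side s = 0.169 m; corners in marker frame (Z=0):
  M0 = (-0.0845, +0.0845, 0)
  M1 = (+0.0845, +0.0845, 0)
  M2 = (+0.0845, -0.0845, 0)
  M3 = (-0.0845, -0.0845, 0)
rvec = (-0.0345, -0.1073, 0.1336), |rvec| = θ = 0.17479 rad = 10.015°
Rodrigues: sinθ=0.17390, 1−cosθ=0.01524; R = I + sinθ·[k]× + (1−cosθ)·[k]×²:
    [+0.98536 -0.13107 -0.10905]
    [+0.13477 +0.99050 +0.02718]
    [+0.10446 -0.04147 +0.99366]
t = (0.1197, 0.0289, 0.5324) m
M0: Pc = R·M0+t = (+0.02536, +0.10121, +0.52007); u = 705.5·(+0.02536)/0.52007 + 331.6 = 366.0043, v = 427.3·(+0.10121)/0.52007 + 226.1 = 309.2562
M1: Pc = R·M1+t = (+0.19189, +0.12399, +0.53772); u = 705.5·(+0.19189)/0.53772 + 331.6 = 583.3586, v = 427.3·(+0.12399)/0.53772 + 226.1 = 324.6249
M2: Pc = R·M2+t = (+0.21404, -0.04341, +0.54473); u = 705.5·(+0.21404)/0.54473 + 331.6 = 608.8085, v = 427.3·(-0.04341)/0.54473 + 226.1 = 192.0483
M3: Pc = R·M3+t = (+0.04751, -0.06619, +0.52708); u = 705.5·(+0.04751)/0.52708 + 331.6 = 395.1970, v = 427.3·(-0.06619)/0.52708 + 226.1 = 172.4437

c0=(366.00, 309.26) c1=(583.36, 324.62) c2=(608.81, 192.05) c3=(395.20, 172.44)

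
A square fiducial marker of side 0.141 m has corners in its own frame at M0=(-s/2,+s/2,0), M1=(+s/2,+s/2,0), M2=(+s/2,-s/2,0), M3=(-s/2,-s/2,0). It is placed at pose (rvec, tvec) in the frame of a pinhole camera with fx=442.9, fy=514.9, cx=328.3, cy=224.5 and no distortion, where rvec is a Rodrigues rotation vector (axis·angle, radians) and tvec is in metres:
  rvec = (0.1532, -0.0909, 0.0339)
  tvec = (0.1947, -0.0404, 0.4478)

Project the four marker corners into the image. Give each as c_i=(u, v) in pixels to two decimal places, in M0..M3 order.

c0=(447.55, 255.66) c1=(577.86, 258.96) c2=(595.54, 99.00) c3=(459.33, 90.67)

Intrinsics K: fx=442.9, fy=514.9, cx=328.3, cy=224.5
Marker side s = 0.141 m; corners in marker frame (Z=0):
  M0 = (-0.0705, +0.0705, 0)
  M1 = (+0.0705, +0.0705, 0)
  M2 = (+0.0705, -0.0705, 0)
  M3 = (-0.0705, -0.0705, 0)
rvec = (0.1532, -0.0909, 0.0339), |rvec| = θ = 0.18133 rad = 10.390°
Rodrigues: sinθ=0.18034, 1−cosθ=0.01640; R = I + sinθ·[k]× + (1−cosθ)·[k]×²:
    [+0.99531 -0.04066 -0.08781]
    [+0.02677 +0.98772 -0.15390]
    [+0.09299 +0.15083 +0.98418]
t = (0.1947, -0.0404, 0.4478) m
M0: Pc = R·M0+t = (+0.12166, +0.02735, +0.45188); u = 442.9·(+0.12166)/0.45188 + 328.3 = 447.5474, v = 514.9·(+0.02735)/0.45188 + 224.5 = 255.6613
M1: Pc = R·M1+t = (+0.26200, +0.03112, +0.46499); u = 442.9·(+0.26200)/0.46499 + 328.3 = 577.8564, v = 514.9·(+0.03112)/0.46499 + 224.5 = 258.9624
M2: Pc = R·M2+t = (+0.26774, -0.10815, +0.44372); u = 442.9·(+0.26774)/0.44372 + 328.3 = 595.5391, v = 514.9·(-0.10815)/0.44372 + 224.5 = 99.0050
M3: Pc = R·M3+t = (+0.12740, -0.11192, +0.43061); u = 442.9·(+0.12740)/0.43061 + 328.3 = 459.3331, v = 514.9·(-0.11192)/0.43061 + 224.5 = 90.6702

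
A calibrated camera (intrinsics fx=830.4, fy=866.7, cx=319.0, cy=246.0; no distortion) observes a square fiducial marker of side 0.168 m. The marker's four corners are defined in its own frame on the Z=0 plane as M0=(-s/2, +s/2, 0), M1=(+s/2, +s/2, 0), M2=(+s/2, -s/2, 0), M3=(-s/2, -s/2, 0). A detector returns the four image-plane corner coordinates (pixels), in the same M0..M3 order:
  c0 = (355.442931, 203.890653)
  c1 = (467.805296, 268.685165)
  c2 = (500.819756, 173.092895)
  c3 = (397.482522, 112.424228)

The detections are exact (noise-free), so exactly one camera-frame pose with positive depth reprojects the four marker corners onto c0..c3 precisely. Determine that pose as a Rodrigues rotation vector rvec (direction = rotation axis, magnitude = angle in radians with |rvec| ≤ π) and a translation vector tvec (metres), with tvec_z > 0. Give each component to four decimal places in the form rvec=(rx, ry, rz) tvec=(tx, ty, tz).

Intrinsics K: fx=830.4, fy=866.7, cx=319.0, cy=246.0
Marker side s = 0.168 m; corners in marker frame (Z=0):
  M0 = (-0.0840, +0.0840, 0)
  M1 = (+0.0840, +0.0840, 0)
  M2 = (+0.0840, -0.0840, 0)
  M3 = (-0.0840, -0.0840, 0)
Detected image corners:
  c0 = (355.442931, 203.890653) px
  c1 = (467.805296, 268.685165) px
  c2 = (500.819756, 173.092895) px
  c3 = (397.482522, 112.424228) px
Planar DLT: solve 8×8 A·h = b for H (H[2,2]=1):
  H  [+665.83933 -428.94142 +431.40355]
  H  [+383.89822 +466.20242 +187.79856]
  H  [+0.05798 -0.47793 +1.00000]
B = K⁻¹H; ‖b₁‖=0.890482, ‖b₂‖=0.890482; λ = 2/(‖b₁‖+‖b₂‖) = 1.122987, sign → tz>0 ⇒ λ=+1.122987
r₁ = λ·B[:,0] = (+0.87543,+0.47894,+0.06511); r₂ = λ·B[:,1] = (-0.37390,+0.75640,-0.53671)
r₃ = r₁×r₂ = (-0.30630,+0.44551,+0.84125); SVD([r₁ r₂ r₃]) → R = UVᵀ:
  R  [+0.87543 -0.37390 -0.30630]
  R  [+0.47894 +0.75640 +0.44551]
  R  [+0.06511 -0.53671 +0.84125]
t = (+0.15201, -0.07541, +1.12299) m
tr R = 2.473078; θ = arccos((tr R − 1)/2) = 0.742857 rad = 42.563°
axis k = ((R−Rᵀ)₃₂, (R−Rᵀ)₁₃, (R−Rᵀ)₂₁) / (2 sinθ) = (-0.726073, -0.274556, +0.630426)
rvec = θ·k = (-0.539369, -0.203956, +0.468316)

rvec=(-0.5394, -0.2040, 0.4683) tvec=(0.1520, -0.0754, 1.1230)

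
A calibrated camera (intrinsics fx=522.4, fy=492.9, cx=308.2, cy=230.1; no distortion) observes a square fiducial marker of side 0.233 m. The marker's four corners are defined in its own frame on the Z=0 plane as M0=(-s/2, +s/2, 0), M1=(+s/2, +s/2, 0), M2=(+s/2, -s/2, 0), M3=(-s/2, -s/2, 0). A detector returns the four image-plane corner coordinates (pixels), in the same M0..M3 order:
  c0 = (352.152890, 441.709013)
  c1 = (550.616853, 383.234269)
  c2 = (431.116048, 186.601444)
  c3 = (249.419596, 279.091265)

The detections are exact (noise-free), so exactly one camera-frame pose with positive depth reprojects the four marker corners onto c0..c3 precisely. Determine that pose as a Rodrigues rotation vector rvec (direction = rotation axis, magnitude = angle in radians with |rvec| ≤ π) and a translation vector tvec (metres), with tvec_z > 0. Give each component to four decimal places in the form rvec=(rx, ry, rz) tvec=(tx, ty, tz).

Intrinsics K: fx=522.4, fy=492.9, cx=308.2, cy=230.1
Marker side s = 0.233 m; corners in marker frame (Z=0):
  M0 = (-0.1165, +0.1165, 0)
  M1 = (+0.1165, +0.1165, 0)
  M2 = (+0.1165, -0.1165, 0)
  M3 = (-0.1165, -0.1165, 0)
Detected image corners:
  c0 = (352.152890, 441.709013) px
  c1 = (550.616853, 383.234269) px
  c2 = (431.116048, 186.601444) px
  c3 = (249.419596, 279.091265) px
Planar DLT: solve 8×8 A·h = b for H (H[2,2]=1):
  H  [+507.30580 +504.29497 +387.68960]
  H  [-575.02995 +789.28878 +326.89998]
  H  [-0.78018 +0.07748 +1.00000]
B = K⁻¹H; ‖b₁‖=1.816979, ‖b₂‖=1.816979; λ = 2/(‖b₁‖+‖b₂‖) = 0.550364, sign → tz>0 ⇒ λ=+0.550364
r₁ = λ·B[:,0] = (+0.78778,-0.44162,-0.42938); r₂ = λ·B[:,1] = (+0.50613,+0.86140,+0.04264)
r₃ = r₁×r₂ = (+0.35104,-0.25092,+0.90212); SVD([r₁ r₂ r₃]) → R = UVᵀ:
  R  [+0.78778 +0.50613 +0.35104]
  R  [-0.44162 +0.86140 -0.25092]
  R  [-0.42938 +0.04264 +0.90212]
t = (+0.08374, +0.10809, +0.55036) m
tr R = 2.551301; θ = arccos((tr R − 1)/2) = 0.683052 rad = 39.136°
axis k = ((R−Rᵀ)₃₂, (R−Rᵀ)₁₃, (R−Rᵀ)₂₁) / (2 sinθ) = (+0.232553, +0.618238, -0.750800)
rvec = θ·k = (+0.158846, +0.422288, -0.512835)

rvec=(0.1588, 0.4223, -0.5128) tvec=(0.0837, 0.1081, 0.5504)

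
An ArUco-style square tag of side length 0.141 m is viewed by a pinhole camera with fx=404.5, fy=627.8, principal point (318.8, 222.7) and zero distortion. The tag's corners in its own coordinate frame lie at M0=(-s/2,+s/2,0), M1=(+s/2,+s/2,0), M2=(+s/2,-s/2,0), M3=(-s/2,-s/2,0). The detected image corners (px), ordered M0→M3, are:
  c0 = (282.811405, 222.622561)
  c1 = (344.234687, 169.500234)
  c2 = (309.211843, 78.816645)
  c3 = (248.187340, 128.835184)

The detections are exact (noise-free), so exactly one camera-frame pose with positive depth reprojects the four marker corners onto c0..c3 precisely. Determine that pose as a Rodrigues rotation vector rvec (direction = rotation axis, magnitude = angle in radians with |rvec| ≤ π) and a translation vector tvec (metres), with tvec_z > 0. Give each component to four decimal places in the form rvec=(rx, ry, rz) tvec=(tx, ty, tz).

Intrinsics K: fx=404.5, fy=627.8, cx=318.8, cy=222.7
Marker side s = 0.141 m; corners in marker frame (Z=0):
  M0 = (-0.0705, +0.0705, 0)
  M1 = (+0.0705, +0.0705, 0)
  M2 = (+0.0705, -0.0705, 0)
  M3 = (-0.0705, -0.0705, 0)
Detected image corners:
  c0 = (282.811405, 222.622561) px
  c1 = (344.234687, 169.500234) px
  c2 = (309.211843, 78.816645) px
  c3 = (248.187340, 128.835184) px
Planar DLT: solve 8×8 A·h = b for H (H[2,2]=1):
  H  [+482.01326 +206.11554 +296.29036]
  H  [-341.42826 +633.32874 +149.20130]
  H  [+0.16148 -0.13804 +1.00000]
B = K⁻¹H; ‖b₁‖=1.233004, ‖b₂‖=1.233004; λ = 2/(‖b₁‖+‖b₂‖) = 0.811027, sign → tz>0 ⇒ λ=+0.811027
r₁ = λ·B[:,0] = (+0.86323,-0.48753,+0.13096); r₂ = λ·B[:,1] = (+0.50150,+0.85788,-0.11195)
r₃ = r₁×r₂ = (-0.05777,+0.16232,+0.98505); SVD([r₁ r₂ r₃]) → R = UVᵀ:
  R  [+0.86323 +0.50150 -0.05777]
  R  [-0.48753 +0.85788 +0.16232]
  R  [+0.13096 -0.11195 +0.98505]
t = (-0.04513, -0.09495, +0.81103) m
tr R = 2.706156; θ = arccos((tr R − 1)/2) = 0.548940 rad = 31.452°
axis k = ((R−Rᵀ)₃₂, (R−Rᵀ)₁₃, (R−Rᵀ)₂₁) / (2 sinθ) = (-0.262824, -0.180851, -0.947743)
rvec = θ·k = (-0.144275, -0.099276, -0.520254)

rvec=(-0.1443, -0.0993, -0.5203) tvec=(-0.0451, -0.0949, 0.8110)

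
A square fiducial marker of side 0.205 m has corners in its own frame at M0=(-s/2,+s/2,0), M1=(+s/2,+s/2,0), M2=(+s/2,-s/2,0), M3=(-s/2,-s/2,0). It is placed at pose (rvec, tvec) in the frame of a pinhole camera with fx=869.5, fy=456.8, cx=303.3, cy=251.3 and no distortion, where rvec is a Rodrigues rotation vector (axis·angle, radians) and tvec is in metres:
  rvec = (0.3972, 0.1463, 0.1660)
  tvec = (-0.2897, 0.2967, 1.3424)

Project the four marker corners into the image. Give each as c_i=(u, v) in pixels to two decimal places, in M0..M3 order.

c0=(51.80, 372.70) c1=(174.52, 387.57) c2=(184.63, 330.19) c3=(54.16, 315.37)

Intrinsics K: fx=869.5, fy=456.8, cx=303.3, cy=251.3
Marker side s = 0.205 m; corners in marker frame (Z=0):
  M0 = (-0.1025, +0.1025, 0)
  M1 = (+0.1025, +0.1025, 0)
  M2 = (+0.1025, -0.1025, 0)
  M3 = (-0.1025, -0.1025, 0)
rvec = (0.3972, 0.1463, 0.1660), |rvec| = θ = 0.45467 rad = 26.051°
Rodrigues: sinθ=0.43917, 1−cosθ=0.10160; R = I + sinθ·[k]× + (1−cosθ)·[k]×²:
    [+0.97594 -0.13178 +0.17371]
    [+0.18890 +0.90892 -0.37172]
    [-0.10891 +0.39559 +0.91195]
t = (-0.2897, 0.2967, 1.3424) m
M0: Pc = R·M0+t = (-0.40324, +0.37050, +1.39411); u = 869.5·(-0.40324)/1.39411 + 303.3 = 51.8004, v = 456.8·(+0.37050)/1.39411 + 251.3 = 372.7004
M1: Pc = R·M1+t = (-0.20317, +0.40923, +1.37179); u = 869.5·(-0.20317)/1.37179 + 303.3 = 174.5191, v = 456.8·(+0.40923)/1.37179 + 251.3 = 387.5712
M2: Pc = R·M2+t = (-0.17616, +0.22290, +1.29069); u = 869.5·(-0.17616)/1.29069 + 303.3 = 184.6270, v = 456.8·(+0.22290)/1.29069 + 251.3 = 330.1877
M3: Pc = R·M3+t = (-0.37623, +0.18417, +1.31301); u = 869.5·(-0.37623)/1.31301 + 303.3 = 54.1569, v = 456.8·(+0.18417)/1.31301 + 251.3 = 315.3742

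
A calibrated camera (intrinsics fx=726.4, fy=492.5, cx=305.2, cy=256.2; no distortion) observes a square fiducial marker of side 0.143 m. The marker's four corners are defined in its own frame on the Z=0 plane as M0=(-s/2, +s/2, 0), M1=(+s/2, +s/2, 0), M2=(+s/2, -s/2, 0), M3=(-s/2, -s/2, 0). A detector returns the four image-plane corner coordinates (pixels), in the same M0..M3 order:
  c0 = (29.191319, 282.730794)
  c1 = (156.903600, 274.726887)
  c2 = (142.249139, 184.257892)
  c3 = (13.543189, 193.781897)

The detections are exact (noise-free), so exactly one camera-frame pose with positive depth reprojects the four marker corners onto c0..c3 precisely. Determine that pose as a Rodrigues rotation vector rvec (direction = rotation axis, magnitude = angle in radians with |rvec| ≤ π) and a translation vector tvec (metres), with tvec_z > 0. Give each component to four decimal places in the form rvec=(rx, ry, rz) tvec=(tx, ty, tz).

Intrinsics K: fx=726.4, fy=492.5, cx=305.2, cy=256.2
Marker side s = 0.143 m; corners in marker frame (Z=0):
  M0 = (-0.0715, +0.0715, 0)
  M1 = (+0.0715, +0.0715, 0)
  M2 = (+0.0715, -0.0715, 0)
  M3 = (-0.0715, -0.0715, 0)
Detected image corners:
  c0 = (29.191319, 282.730794) px
  c1 = (156.903600, 274.726887) px
  c2 = (142.249139, 184.257892) px
  c3 = (13.543189, 193.781897) px
Planar DLT: solve 8×8 A·h = b for H (H[2,2]=1):
  H  [+886.98550 +111.74371 +84.99540]
  H  [-87.43323 +643.06135 +234.12566]
  H  [-0.11191 +0.06742 +1.00000]
B = K⁻¹H; ‖b₁‖=1.278597, ‖b₂‖=1.278597; λ = 2/(‖b₁‖+‖b₂‖) = 0.782108, sign → tz>0 ⇒ λ=+0.782108
r₁ = λ·B[:,0] = (+0.99178,-0.09332,-0.08752); r₂ = λ·B[:,1] = (+0.09816,+0.99377,+0.05273)
r₃ = r₁×r₂ = (+0.08206,-0.06089,+0.99477); SVD([r₁ r₂ r₃]) → R = UVᵀ:
  R  [+0.99178 +0.09816 +0.08206]
  R  [-0.09332 +0.99377 -0.06089]
  R  [-0.08752 +0.05273 +0.99477]
t = (-0.23709, -0.03505, +0.78211) m
tr R = 2.980320; θ = arccos((tr R − 1)/2) = 0.140399 rad = 8.044°
axis k = ((R−Rᵀ)₃₂, (R−Rᵀ)₁₃, (R−Rᵀ)₂₁) / (2 sinθ) = (+0.405974, +0.605920, -0.684139)
rvec = θ·k = (+0.056998, +0.085070, -0.096052)

rvec=(0.0570, 0.0851, -0.0961) tvec=(-0.2371, -0.0351, 0.7821)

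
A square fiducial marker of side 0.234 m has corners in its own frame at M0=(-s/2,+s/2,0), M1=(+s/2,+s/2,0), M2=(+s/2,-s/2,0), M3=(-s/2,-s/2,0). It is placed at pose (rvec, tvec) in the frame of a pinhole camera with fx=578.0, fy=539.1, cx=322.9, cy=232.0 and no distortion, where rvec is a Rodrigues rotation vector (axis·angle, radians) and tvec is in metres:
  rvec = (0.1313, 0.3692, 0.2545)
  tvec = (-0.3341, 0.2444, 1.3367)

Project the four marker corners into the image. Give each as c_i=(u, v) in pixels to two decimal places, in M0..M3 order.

c0=(130.26, 357.53) c1=(211.19, 390.87) c2=(231.12, 301.08) c3=(146.62, 272.00)

Intrinsics K: fx=578.0, fy=539.1, cx=322.9, cy=232.0
Marker side s = 0.234 m; corners in marker frame (Z=0):
  M0 = (-0.1170, +0.1170, 0)
  M1 = (+0.1170, +0.1170, 0)
  M2 = (+0.1170, -0.1170, 0)
  M3 = (-0.1170, -0.1170, 0)
rvec = (0.1313, 0.3692, 0.2545), |rvec| = θ = 0.46725 rad = 26.771°
Rodrigues: sinθ=0.45043, 1−cosθ=0.10719; R = I + sinθ·[k]× + (1−cosθ)·[k]×²:
    [+0.90128 -0.22154 +0.37232]
    [+0.26914 +0.95974 -0.08044]
    [-0.33951 +0.17271 +0.92461]
t = (-0.3341, 0.2444, 1.3367) m
M0: Pc = R·M0+t = (-0.46547, +0.32520, +1.39663); u = 578.0·(-0.46547)/1.39663 + 322.9 = 130.2637, v = 539.1·(+0.32520)/1.39663 + 232.0 = 357.5274
M1: Pc = R·M1+t = (-0.25457, +0.38818, +1.31718); u = 578.0·(-0.25457)/1.31718 + 322.9 = 211.1906, v = 539.1·(+0.38818)/1.31718 + 232.0 = 390.8745
M2: Pc = R·M2+t = (-0.20273, +0.16360, +1.27677); u = 578.0·(-0.20273)/1.27677 + 322.9 = 231.1230, v = 539.1·(+0.16360)/1.27677 + 232.0 = 301.0781
M3: Pc = R·M3+t = (-0.41363, +0.10062, +1.35622); u = 578.0·(-0.41363)/1.35622 + 322.9 = 146.6171, v = 539.1·(+0.10062)/1.35622 + 232.0 = 271.9974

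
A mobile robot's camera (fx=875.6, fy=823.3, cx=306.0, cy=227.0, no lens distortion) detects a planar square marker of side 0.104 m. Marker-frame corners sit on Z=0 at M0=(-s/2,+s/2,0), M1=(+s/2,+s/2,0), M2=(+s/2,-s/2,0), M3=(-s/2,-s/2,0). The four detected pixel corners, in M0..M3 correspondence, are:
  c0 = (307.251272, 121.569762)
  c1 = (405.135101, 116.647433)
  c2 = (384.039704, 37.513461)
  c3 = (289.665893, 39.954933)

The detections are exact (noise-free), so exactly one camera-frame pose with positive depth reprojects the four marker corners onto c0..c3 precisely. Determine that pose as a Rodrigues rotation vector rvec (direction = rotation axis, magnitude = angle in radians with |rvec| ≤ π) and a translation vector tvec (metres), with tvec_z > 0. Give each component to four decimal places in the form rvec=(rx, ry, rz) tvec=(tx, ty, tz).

rvec=(-0.3981, -0.2338, -0.1345) tvec=(0.0423, -0.1633, 0.9028)

Intrinsics K: fx=875.6, fy=823.3, cx=306.0, cy=227.0
Marker side s = 0.104 m; corners in marker frame (Z=0):
  M0 = (-0.0520, +0.0520, 0)
  M1 = (+0.0520, +0.0520, 0)
  M2 = (+0.0520, -0.0520, 0)
  M3 = (-0.0520, -0.0520, 0)
Detected image corners:
  c0 = (307.251272, 121.569762) px
  c1 = (405.135101, 116.647433) px
  c2 = (384.039704, 37.513461) px
  c3 = (289.665893, 39.954933) px
Planar DLT: solve 8×8 A·h = b for H (H[2,2]=1):
  H  [+1020.34170 +45.15589 +347.01348]
  H  [-13.19891 +740.53302 +78.04414]
  H  [+0.27814 -0.40705 +1.00000]
B = K⁻¹H; ‖b₁‖=1.107611, ‖b₂‖=1.107611; λ = 2/(‖b₁‖+‖b₂‖) = 0.902844, sign → tz>0 ⇒ λ=+0.902844
r₁ = λ·B[:,0] = (+0.96433,-0.08371,+0.25112); r₂ = λ·B[:,1] = (+0.17499,+0.91341,-0.36751)
r₃ = r₁×r₂ = (-0.19861,+0.39834,+0.89548); SVD([r₁ r₂ r₃]) → R = UVᵀ:
  R  [+0.96433 +0.17499 -0.19861]
  R  [-0.08371 +0.91341 +0.39834]
  R  [+0.25112 -0.36751 +0.89548]
t = (+0.04229, -0.16335, +0.90284) m
tr R = 2.773214; θ = arccos((tr R − 1)/2) = 0.480839 rad = 27.550°
axis k = ((R−Rᵀ)₃₂, (R−Rᵀ)₁₃, (R−Rᵀ)₂₁) / (2 sinθ) = (-0.827902, -0.486172, -0.279670)
rvec = θ·k = (-0.398087, -0.233770, -0.134476)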